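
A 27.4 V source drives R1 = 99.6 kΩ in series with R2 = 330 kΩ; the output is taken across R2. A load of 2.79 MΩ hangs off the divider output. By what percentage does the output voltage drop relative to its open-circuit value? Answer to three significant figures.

The divider's output (Thévenin) resistance is R1‖R2 = 76.51 kΩ.
Fractional drop under load = R_th/(R_th + R_L) = 76.51 / (76.51 + 2790) = 0.02669.
So the output falls by 2.67 %.

2.67 %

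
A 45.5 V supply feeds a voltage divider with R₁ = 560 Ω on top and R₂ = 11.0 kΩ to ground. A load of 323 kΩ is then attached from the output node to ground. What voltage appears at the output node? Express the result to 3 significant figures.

V_out ≈ 43.2 V

The load sits in parallel with R₂: R₂‖R_L = (11000 × 323000) / (11000 + 323000) = 10640 Ω.
V_out = 45.5 × 10640 / (560 + 10640) = 45.5 × 10640/11200 = 43.2 V.
(Unloaded it would have been 43.3 V.)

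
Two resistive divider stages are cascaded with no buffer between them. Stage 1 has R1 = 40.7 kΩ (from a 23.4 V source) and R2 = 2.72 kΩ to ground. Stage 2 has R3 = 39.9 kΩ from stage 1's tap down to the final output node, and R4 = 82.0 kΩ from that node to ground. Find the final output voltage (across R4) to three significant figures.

V_out ≈ 0.966 V

Stage 2 presents R3+R4 = 121.9 kΩ as a load on stage 1's tap.
Stage 1's lower leg becomes R2‖(R3+R4) = 2.661 kΩ, so V_mid = 23.4 × 2.661/43.36 = 1.436 V.
Stage 2 is itself unloaded: V_out = V_mid × R4/(R3+R4) = 1.436 × 82.0/121.9 = 0.966 V.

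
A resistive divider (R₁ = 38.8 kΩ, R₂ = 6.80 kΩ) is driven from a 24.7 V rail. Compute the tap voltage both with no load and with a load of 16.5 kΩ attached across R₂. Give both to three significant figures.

Unloaded: 3.68 V; loaded: 2.73 V

Open-circuit: V = 24.7 × 6.80/(38.8 + 6.80) = 3.68 V.
With the load, R₂ becomes R₂‖R_L = 4.815 kΩ, so V = 24.7 × 4.815/43.62 = 2.73 V.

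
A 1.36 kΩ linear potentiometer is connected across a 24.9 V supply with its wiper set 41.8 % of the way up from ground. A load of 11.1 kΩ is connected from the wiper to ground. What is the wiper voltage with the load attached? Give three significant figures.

V ≈ 10.1 V

The wiper splits the pot into (1−α)R = 791.5 Ω above and αR = 568.5 Ω below.
Lower section ‖ load = 540.8 Ω.
V_wiper = 24.9 × 540.8/(791.5 + 540.8) = 10.1 V.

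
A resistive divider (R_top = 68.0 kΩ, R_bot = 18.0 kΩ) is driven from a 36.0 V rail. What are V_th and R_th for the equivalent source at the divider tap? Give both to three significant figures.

V_th = 7.53 V, R_th = 14.2 kΩ

V_th is the open-circuit tap voltage: 36.0 × 18.0/(68.0 + 18.0) = 7.53 V.
With the supply zeroed, R_top and R_bot appear in parallel from the tap: R_th = R_top‖R_bot = (68.0 × 18.0)/86.00 = 14.2 kΩ.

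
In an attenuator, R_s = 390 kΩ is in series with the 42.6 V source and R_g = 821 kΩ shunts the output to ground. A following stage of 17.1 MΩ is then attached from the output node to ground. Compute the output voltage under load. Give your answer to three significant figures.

V_out ≈ 28.4 V

The load sits in parallel with R_g: R_g‖R_L = (821 × 17100) / (821 + 17100) = 783.4 kΩ.
V_out = 42.6 × 783.4 / (390 + 783.4) = 42.6 × 783.4/1173 = 28.4 V.
(Unloaded it would have been 28.9 V.)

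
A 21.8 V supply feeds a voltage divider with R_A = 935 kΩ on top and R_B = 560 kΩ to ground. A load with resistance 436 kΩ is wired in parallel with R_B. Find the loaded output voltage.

V_out ≈ 4.53 V

The load sits in parallel with R_B: R_B‖R_L = (560 × 436) / (560 + 436) = 245.1 kΩ.
V_out = 21.8 × 245.1 / (935 + 245.1) = 21.8 × 245.1/1180 = 4.53 V.
(Unloaded it would have been 8.17 V.)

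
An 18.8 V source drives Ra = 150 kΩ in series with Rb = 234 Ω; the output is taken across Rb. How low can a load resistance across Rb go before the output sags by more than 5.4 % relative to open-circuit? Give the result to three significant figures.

R_L(min) ≈ 4.09 kΩ

Output resistance R_th = Ra‖Rb = (150000 × 234)/150200 = 233.6 Ω.
The fractional drop is R_th/(R_th + R_L); requiring this ≤ 0.0540 gives R_L ≥ R_th(1/0.0540 − 1) = 233.6 × 17.52 = 4.09 kΩ.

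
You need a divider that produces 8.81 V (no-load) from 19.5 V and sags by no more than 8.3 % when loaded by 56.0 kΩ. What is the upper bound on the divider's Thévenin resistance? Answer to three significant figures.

Loading drop = R_th/(R_th + R_L) ≤ 0.0830, so R_th ≤ R_L · ε/(1−ε) = 56.0 kΩ × 0.0830/0.9170 = 5.07 kΩ.
(Any R1, R2 with R2/(R1+R2) = 0.452 and R1‖R2 ≤ 5.07 kΩ will meet the spec.)

R_th ≤ 5.07 kΩ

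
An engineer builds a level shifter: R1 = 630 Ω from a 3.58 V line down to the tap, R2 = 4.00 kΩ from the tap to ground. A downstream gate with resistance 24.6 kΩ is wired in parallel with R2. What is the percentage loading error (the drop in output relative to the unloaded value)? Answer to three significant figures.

The divider's output (Thévenin) resistance is R1‖R2 = 544.3 Ω.
Fractional drop under load = R_th/(R_th + R_L) = 544.3 / (544.3 + 24600) = 0.02165.
So the output falls by 2.16 %.

2.16 %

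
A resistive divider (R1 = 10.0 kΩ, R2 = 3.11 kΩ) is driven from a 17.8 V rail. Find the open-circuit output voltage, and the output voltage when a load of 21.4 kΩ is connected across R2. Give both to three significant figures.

Open-circuit: V = 17.8 × 3.11/(10.0 + 3.11) = 4.22 V.
With the load, R2 becomes R2‖R_L = 2.715 kΩ, so V = 17.8 × 2.715/12.72 = 3.80 V.

Unloaded: 4.22 V; loaded: 3.80 V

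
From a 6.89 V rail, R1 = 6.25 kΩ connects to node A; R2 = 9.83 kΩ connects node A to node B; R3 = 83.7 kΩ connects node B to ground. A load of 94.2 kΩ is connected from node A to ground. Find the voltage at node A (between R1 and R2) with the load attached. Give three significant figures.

V ≈ 6.08 V

Below node A the series string R2+R3 = 93.53 kΩ sits in parallel with the 94.2 kΩ load: 46.93 kΩ.
V_A = 6.89 × 46.93/(6.25 + 46.93) = 6.08 V.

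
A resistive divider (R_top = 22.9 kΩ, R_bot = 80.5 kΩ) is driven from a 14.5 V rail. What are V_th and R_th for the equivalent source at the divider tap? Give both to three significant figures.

V_th is the open-circuit tap voltage: 14.5 × 80.5/(22.9 + 80.5) = 11.3 V.
With the supply zeroed, R_top and R_bot appear in parallel from the tap: R_th = R_top‖R_bot = (22.9 × 80.5)/103.4 = 17.8 kΩ.

V_th = 11.3 V, R_th = 17.8 kΩ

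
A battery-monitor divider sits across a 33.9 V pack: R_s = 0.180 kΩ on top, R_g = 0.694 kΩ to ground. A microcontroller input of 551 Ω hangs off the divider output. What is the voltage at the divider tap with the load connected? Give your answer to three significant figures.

The load sits in parallel with R_g: R_g‖R_L = (694 × 551) / (694 + 551) = 307.1 Ω.
V_out = 33.9 × 307.1 / (180 + 307.1) = 33.9 × 307.1/487.1 = 21.4 V.

V_out ≈ 21.4 V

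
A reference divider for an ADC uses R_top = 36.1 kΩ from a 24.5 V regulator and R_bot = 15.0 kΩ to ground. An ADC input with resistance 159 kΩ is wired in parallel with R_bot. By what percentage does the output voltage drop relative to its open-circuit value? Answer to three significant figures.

6.25 %

The divider's output (Thévenin) resistance is R_top‖R_bot = 10.60 kΩ.
Fractional drop under load = R_th/(R_th + R_L) = 10.60 / (10.60 + 159) = 0.06248.
So the output falls by 6.25 %.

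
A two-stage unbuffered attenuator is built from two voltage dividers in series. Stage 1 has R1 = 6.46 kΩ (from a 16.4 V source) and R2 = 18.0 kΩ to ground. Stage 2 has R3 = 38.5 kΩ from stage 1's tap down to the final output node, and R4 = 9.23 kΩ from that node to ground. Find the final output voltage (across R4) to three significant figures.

Stage 2 presents R3+R4 = 47.73 kΩ as a load on stage 1's tap.
Stage 1's lower leg becomes R2‖(R3+R4) = 13.07 kΩ, so V_mid = 16.4 × 13.07/19.53 = 10.98 V.
Stage 2 is itself unloaded: V_out = V_mid × R4/(R3+R4) = 10.98 × 9.23/47.73 = 2.12 V.

V_out ≈ 2.12 V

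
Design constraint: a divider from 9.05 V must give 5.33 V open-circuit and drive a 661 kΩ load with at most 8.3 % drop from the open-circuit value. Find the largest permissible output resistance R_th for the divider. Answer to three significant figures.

R_th ≤ 59.8 kΩ

Loading drop = R_th/(R_th + R_L) ≤ 0.0830, so R_th ≤ R_L · ε/(1−ε) = 661 kΩ × 0.0830/0.9170 = 59.8 kΩ.
(Any R1, R2 with R2/(R1+R2) = 0.589 and R1‖R2 ≤ 59.8 kΩ will meet the spec.)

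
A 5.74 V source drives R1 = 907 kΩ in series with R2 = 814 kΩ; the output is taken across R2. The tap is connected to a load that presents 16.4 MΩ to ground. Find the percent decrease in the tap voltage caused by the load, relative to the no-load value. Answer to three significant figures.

2.55 %

The divider's output (Thévenin) resistance is R1‖R2 = 429.0 kΩ.
Fractional drop under load = R_th/(R_th + R_L) = 429.0 / (429.0 + 16400) = 0.02549.
So the output falls by 2.55 %.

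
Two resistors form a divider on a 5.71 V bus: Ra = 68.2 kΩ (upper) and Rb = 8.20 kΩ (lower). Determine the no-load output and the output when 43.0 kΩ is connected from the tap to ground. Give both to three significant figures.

Open-circuit: V = 5.71 × 8.20/(68.2 + 8.20) = 0.613 V.
With the load, Rb becomes Rb‖R_L = 6.887 kΩ, so V = 5.71 × 6.887/75.09 = 0.524 V.

Unloaded: 0.613 V; loaded: 0.524 V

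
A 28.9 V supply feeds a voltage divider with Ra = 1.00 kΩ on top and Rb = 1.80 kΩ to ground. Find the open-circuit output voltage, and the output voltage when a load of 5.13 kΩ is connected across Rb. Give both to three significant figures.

Unloaded: 18.6 V; loaded: 16.5 V

Open-circuit: V = 28.9 × 1.80/(1.00 + 1.80) = 18.6 V.
With the load, Rb becomes Rb‖R_L = 1.332 kΩ, so V = 28.9 × 1.332/2.332 = 16.5 V.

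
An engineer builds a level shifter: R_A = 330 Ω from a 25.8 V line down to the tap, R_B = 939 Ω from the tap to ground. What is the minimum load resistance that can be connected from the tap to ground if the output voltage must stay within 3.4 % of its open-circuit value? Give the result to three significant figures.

R_L(min) ≈ 6.94 kΩ

Output resistance R_th = R_A‖R_B = (330 × 939)/1269 = 244.2 Ω.
The fractional drop is R_th/(R_th + R_L); requiring this ≤ 0.0340 gives R_L ≥ R_th(1/0.0340 − 1) = 244.2 × 28.41 = 6.94 kΩ.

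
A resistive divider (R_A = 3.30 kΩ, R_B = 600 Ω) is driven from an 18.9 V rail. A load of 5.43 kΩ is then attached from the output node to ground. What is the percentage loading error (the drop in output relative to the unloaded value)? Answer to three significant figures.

Unloaded V = 18.9 × 600/3900 = 2.9077 V.
Loaded: R_B‖R_L = 540.3 Ω, giving V = 18.9 × 540.3/3840 = 2.6591 V.
Drop = (2.9077 − 2.6591) / 2.9077 = 8.55 %.

8.55 %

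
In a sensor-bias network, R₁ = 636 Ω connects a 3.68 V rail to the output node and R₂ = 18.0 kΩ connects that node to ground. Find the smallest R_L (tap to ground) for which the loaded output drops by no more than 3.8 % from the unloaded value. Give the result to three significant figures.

Output resistance R_th = R₁‖R₂ = (636 × 18000)/18640 = 614.3 Ω.
The fractional drop is R_th/(R_th + R_L); requiring this ≤ 0.0380 gives R_L ≥ R_th(1/0.0380 − 1) = 614.3 × 25.32 = 15.6 kΩ.

R_L(min) ≈ 15.6 kΩ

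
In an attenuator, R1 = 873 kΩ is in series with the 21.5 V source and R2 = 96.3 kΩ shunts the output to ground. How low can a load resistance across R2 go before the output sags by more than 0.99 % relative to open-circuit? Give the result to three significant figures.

Output resistance R_th = R1‖R2 = (873 × 96.3)/969.3 = 86.73 kΩ.
The fractional drop is R_th/(R_th + R_L); requiring this ≤ 0.00990 gives R_L ≥ R_th(1/0.00990 − 1) = 86.73 × 100.0 = 8.67 MΩ.

R_L(min) ≈ 8.67 MΩ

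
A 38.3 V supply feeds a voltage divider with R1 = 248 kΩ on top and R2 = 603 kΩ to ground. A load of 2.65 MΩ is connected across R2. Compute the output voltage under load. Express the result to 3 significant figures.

V_out ≈ 25.5 V

The load sits in parallel with R2: R2‖R_L = (603 × 2650) / (603 + 2650) = 491.2 kΩ.
V_out = 38.3 × 491.2 / (248 + 491.2) = 38.3 × 491.2/739.2 = 25.5 V.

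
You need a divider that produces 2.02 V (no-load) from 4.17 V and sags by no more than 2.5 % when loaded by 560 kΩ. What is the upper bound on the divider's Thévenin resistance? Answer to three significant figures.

R_th ≤ 14.4 kΩ

Loading drop = R_th/(R_th + R_L) ≤ 0.0250, so R_th ≤ R_L · ε/(1−ε) = 560 kΩ × 0.0250/0.9750 = 14.4 kΩ.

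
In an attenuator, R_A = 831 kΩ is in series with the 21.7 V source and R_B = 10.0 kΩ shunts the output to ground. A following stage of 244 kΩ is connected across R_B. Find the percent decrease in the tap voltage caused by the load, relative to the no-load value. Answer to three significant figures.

3.89 %

The divider's output (Thévenin) resistance is R_A‖R_B = 9.881 kΩ.
Fractional drop under load = R_th/(R_th + R_L) = 9.881 / (9.881 + 244) = 0.03892.
So the output falls by 3.89 %.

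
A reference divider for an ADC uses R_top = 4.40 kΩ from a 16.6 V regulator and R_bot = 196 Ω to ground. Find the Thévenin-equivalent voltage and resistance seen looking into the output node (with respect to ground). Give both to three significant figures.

V_th is the open-circuit tap voltage: 16.6 × 196/(4400 + 196) = 0.708 V.
With the supply zeroed, R_top and R_bot appear in parallel from the tap: R_th = R_top‖R_bot = (4400 × 196)/4596 = 188 Ω.

V_th = 0.708 V, R_th = 188 Ω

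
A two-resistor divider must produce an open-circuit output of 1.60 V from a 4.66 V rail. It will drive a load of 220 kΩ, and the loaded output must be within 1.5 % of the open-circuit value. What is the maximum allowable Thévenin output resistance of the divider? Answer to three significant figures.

Loading drop = R_th/(R_th + R_L) ≤ 0.0150, so R_th ≤ R_L · ε/(1−ε) = 220 kΩ × 0.0150/0.9850 = 3.35 kΩ.
(Any R1, R2 with R2/(R1+R2) = 0.343 and R1‖R2 ≤ 3.35 kΩ will meet the spec.)

R_th ≤ 3.35 kΩ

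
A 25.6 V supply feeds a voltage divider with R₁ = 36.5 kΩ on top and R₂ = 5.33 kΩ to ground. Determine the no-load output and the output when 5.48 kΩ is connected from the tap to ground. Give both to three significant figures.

Open-circuit: V = 25.6 × 5.33/(36.5 + 5.33) = 3.26 V.
With the load, R₂ becomes R₂‖R_L = 2.702 kΩ, so V = 25.6 × 2.702/39.20 = 1.76 V.

Unloaded: 3.26 V; loaded: 1.76 V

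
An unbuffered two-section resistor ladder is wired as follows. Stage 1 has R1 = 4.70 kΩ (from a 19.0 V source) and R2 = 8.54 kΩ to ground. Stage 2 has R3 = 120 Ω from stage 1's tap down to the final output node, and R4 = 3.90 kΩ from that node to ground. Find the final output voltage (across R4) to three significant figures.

V_out ≈ 6.78 V

Stage 2 presents R3+R4 = 4020 Ω as a load on stage 1's tap.
Stage 1's lower leg becomes R2‖(R3+R4) = 2733 Ω, so V_mid = 19.0 × 2733/7433 = 6.987 V.
Stage 2 is itself unloaded: V_out = V_mid × R4/(R3+R4) = 6.987 × 3900/4020 = 6.78 V.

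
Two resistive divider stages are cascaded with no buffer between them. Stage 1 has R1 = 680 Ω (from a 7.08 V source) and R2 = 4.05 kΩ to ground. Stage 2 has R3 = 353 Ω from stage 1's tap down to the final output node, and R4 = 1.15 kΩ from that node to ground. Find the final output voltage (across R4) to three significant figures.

V_out ≈ 3.34 V

Stage 2 presents R3+R4 = 1503 Ω as a load on stage 1's tap.
Stage 1's lower leg becomes R2‖(R3+R4) = 1096 Ω, so V_mid = 7.08 × 1096/1776 = 4.369 V.
Stage 2 is itself unloaded: V_out = V_mid × R4/(R3+R4) = 4.369 × 1150/1503 = 3.34 V.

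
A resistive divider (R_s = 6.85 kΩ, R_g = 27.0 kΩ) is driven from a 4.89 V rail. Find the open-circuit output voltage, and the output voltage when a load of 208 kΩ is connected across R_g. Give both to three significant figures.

Unloaded: 3.90 V; loaded: 3.80 V

Open-circuit: V = 4.89 × 27.0/(6.85 + 27.0) = 3.90 V.
With the load, R_g becomes R_g‖R_L = 23.90 kΩ, so V = 4.89 × 23.90/30.75 = 3.80 V.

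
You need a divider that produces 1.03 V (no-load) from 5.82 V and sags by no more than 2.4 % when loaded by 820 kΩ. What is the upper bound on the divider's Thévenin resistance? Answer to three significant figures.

Loading drop = R_th/(R_th + R_L) ≤ 0.0240, so R_th ≤ R_L · ε/(1−ε) = 820 kΩ × 0.0240/0.9760 = 20.2 kΩ.

R_th ≤ 20.2 kΩ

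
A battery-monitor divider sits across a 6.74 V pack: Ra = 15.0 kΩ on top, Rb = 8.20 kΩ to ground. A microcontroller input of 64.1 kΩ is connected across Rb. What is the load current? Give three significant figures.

I_L ≈ 0.0343 mA

Rb‖R_L = 7.270 kΩ; V_out = 6.74 × 7.270/22.27 = 2.200 V.
I_L = V_out / R_L = 2.200 / 64.1 kΩ = 0.0343 mA.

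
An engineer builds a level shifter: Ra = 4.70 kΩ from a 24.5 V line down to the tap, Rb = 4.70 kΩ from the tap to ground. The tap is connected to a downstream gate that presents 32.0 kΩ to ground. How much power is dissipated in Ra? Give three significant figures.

P ≈ 36.4 mW

Total resistance from the source is Ra + (Rb‖R_L) = 8.798 kΩ, so I = 24.5/8.798 kΩ = 2.785 mA.
P = I²·Ra = (2.785 mA)² × 4.70 kΩ = 36.4 mW.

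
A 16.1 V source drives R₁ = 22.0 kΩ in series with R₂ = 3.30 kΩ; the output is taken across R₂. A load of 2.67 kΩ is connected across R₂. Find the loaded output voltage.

The load sits in parallel with R₂: R₂‖R_L = (3.30 × 2.67) / (3.30 + 2.67) = 1.476 kΩ.
V_out = 16.1 × 1.476 / (22.0 + 1.476) = 16.1 × 1.476/23.48 = 1.01 V.
(Unloaded it would have been 2.10 V.)

V_out ≈ 1.01 V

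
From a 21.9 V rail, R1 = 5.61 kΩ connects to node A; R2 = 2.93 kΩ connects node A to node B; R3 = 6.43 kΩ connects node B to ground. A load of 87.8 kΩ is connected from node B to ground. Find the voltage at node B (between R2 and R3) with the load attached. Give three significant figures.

V ≈ 9.03 V

At node B, R3 is in parallel with the load: R3‖R_L = 5.991 kΩ.
Below node A the resistance is R2 + (R3‖R_L) = 8.921 kΩ, so V_A = 21.9 × 8.921/14.53 = 13.45 V.
Then V_B = V_A × (R3‖R_L)/(R2 + R3‖R_L) = 13.45 × 5.991/8.921 = 9.03 V.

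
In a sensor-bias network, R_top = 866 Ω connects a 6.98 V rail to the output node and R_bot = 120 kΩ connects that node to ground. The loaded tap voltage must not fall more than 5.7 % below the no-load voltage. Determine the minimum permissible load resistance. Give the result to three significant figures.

Output resistance R_th = R_top‖R_bot = (866 × 120000)/120900 = 859.8 Ω.
The fractional drop is R_th/(R_th + R_L); requiring this ≤ 0.0570 gives R_L ≥ R_th(1/0.0570 − 1) = 859.8 × 16.54 = 14.2 kΩ.

R_L(min) ≈ 14.2 kΩ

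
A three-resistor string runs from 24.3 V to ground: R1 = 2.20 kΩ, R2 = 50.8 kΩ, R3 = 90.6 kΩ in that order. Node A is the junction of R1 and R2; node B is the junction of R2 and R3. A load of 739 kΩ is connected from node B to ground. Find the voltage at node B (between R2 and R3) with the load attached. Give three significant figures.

V ≈ 14.7 V

At node B, R3 is in parallel with the load: R3‖R_L = 80.71 kΩ.
Below node A the resistance is R2 + (R3‖R_L) = 131.5 kΩ, so V_A = 24.3 × 131.5/133.7 = 23.90 V.
Then V_B = V_A × (R3‖R_L)/(R2 + R3‖R_L) = 23.90 × 80.71/131.5 = 14.7 V.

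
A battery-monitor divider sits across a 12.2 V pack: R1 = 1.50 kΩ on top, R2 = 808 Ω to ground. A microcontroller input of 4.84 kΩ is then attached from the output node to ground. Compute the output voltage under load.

V_out ≈ 3.85 V

The load sits in parallel with R2: R2‖R_L = (808 × 4840) / (808 + 4840) = 692.4 Ω.
V_out = 12.2 × 692.4 / (1500 + 692.4) = 12.2 × 692.4/2192 = 3.85 V.
(Unloaded it would have been 4.27 V.)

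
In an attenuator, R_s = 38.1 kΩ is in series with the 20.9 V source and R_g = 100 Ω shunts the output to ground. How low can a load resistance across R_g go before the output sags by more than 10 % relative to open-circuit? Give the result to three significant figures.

R_L(min) ≈ 898 Ω

Output resistance R_th = R_s‖R_g = (38100 × 100)/38200 = 99.74 Ω.
The fractional drop is R_th/(R_th + R_L); requiring this ≤ 0.100 gives R_L ≥ R_th(1/0.100 − 1) = 99.74 × 9.000 = 898 Ω.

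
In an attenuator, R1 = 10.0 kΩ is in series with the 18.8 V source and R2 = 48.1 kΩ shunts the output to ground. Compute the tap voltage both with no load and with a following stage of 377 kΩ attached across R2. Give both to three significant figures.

Unloaded: 15.6 V; loaded: 15.2 V

Open-circuit: V = 18.8 × 48.1/(10.0 + 48.1) = 15.6 V.
With the load, R2 becomes R2‖R_L = 42.66 kΩ, so V = 18.8 × 42.66/52.66 = 15.2 V.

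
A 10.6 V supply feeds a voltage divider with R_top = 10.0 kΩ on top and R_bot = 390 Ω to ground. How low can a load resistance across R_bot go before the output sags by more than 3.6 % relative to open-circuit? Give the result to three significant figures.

Output resistance R_th = R_top‖R_bot = (10000 × 390)/10390 = 375.4 Ω.
The fractional drop is R_th/(R_th + R_L); requiring this ≤ 0.0360 gives R_L ≥ R_th(1/0.0360 − 1) = 375.4 × 26.78 = 10.1 kΩ.

R_L(min) ≈ 10.1 kΩ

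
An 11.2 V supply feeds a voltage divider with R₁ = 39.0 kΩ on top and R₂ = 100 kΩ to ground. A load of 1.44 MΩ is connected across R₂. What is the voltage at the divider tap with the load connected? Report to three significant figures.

The load sits in parallel with R₂: R₂‖R_L = (100 × 1440) / (100 + 1440) = 93.51 kΩ.
V_out = 11.2 × 93.51 / (39.0 + 93.51) = 11.2 × 93.51/132.5 = 7.90 V.

V_out ≈ 7.90 V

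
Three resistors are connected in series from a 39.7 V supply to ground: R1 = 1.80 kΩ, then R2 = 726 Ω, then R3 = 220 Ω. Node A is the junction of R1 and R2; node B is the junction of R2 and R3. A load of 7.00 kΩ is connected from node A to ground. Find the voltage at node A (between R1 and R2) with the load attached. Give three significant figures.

V ≈ 12.6 V

Below node A the series string R2+R3 = 946.0 Ω sits in parallel with the 7000 Ω load: 833.4 Ω.
V_A = 39.7 × 833.4/(1800 + 833.4) = 12.6 V.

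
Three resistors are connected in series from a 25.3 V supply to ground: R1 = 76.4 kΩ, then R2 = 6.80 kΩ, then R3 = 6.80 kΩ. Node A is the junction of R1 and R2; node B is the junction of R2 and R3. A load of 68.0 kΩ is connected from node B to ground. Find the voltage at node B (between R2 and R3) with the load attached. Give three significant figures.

V ≈ 1.75 V

At node B, R3 is in parallel with the load: R3‖R_L = 6.182 kΩ.
Below node A the resistance is R2 + (R3‖R_L) = 12.98 kΩ, so V_A = 25.3 × 12.98/89.38 = 3.675 V.
Then V_B = V_A × (R3‖R_L)/(R2 + R3‖R_L) = 3.675 × 6.182/12.98 = 1.75 V.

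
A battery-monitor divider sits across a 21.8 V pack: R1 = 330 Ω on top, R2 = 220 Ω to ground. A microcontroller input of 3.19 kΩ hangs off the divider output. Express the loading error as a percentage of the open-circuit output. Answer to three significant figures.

3.97 %

The divider's output (Thévenin) resistance is R1‖R2 = 132.0 Ω.
Fractional drop under load = R_th/(R_th + R_L) = 132.0 / (132.0 + 3190) = 0.03974.
So the output falls by 3.97 %.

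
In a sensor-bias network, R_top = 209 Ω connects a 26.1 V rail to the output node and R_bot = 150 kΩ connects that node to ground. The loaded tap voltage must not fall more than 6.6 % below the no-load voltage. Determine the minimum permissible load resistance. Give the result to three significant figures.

Output resistance R_th = R_top‖R_bot = (209 × 150000)/150200 = 208.7 Ω.
The fractional drop is R_th/(R_th + R_L); requiring this ≤ 0.0660 gives R_L ≥ R_th(1/0.0660 − 1) = 208.7 × 14.15 = 2.95 kΩ.

R_L(min) ≈ 2.95 kΩ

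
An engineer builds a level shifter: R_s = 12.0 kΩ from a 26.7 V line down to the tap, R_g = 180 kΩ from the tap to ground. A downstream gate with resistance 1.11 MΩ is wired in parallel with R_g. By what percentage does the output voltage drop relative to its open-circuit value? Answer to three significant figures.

The divider's output (Thévenin) resistance is R_s‖R_g = 11.25 kΩ.
Fractional drop under load = R_th/(R_th + R_L) = 11.25 / (11.25 + 1110) = 0.01003.
So the output falls by 1.00 %.

1.00 %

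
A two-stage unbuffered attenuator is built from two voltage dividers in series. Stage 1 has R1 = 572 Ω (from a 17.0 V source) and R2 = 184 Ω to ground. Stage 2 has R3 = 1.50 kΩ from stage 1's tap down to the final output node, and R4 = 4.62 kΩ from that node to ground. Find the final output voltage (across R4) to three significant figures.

Stage 2 presents R3+R4 = 6120 Ω as a load on stage 1's tap.
Stage 1's lower leg becomes R2‖(R3+R4) = 178.6 Ω, so V_mid = 17.0 × 178.6/750.6 = 4.046 V.
Stage 2 is itself unloaded: V_out = V_mid × R4/(R3+R4) = 4.046 × 4620/6120 = 3.05 V.

V_out ≈ 3.05 V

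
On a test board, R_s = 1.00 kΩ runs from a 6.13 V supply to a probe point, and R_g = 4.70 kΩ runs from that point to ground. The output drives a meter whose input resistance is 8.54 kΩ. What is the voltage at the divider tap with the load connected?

V_out ≈ 4.61 V

The load sits in parallel with R_g: R_g‖R_L = (4.70 × 8.54) / (4.70 + 8.54) = 3.032 kΩ.
V_out = 6.13 × 3.032 / (1.00 + 3.032) = 6.13 × 3.032/4.032 = 4.61 V.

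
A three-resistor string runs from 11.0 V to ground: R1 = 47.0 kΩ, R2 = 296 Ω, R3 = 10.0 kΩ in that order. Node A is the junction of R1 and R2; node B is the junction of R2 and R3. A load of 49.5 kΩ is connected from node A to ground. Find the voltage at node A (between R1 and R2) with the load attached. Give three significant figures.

Below node A the series string R2+R3 = 10300 Ω sits in parallel with the 49500 Ω load: 8523 Ω.
V_A = 11.0 × 8523/(47000 + 8523) = 1.69 V.

V ≈ 1.69 V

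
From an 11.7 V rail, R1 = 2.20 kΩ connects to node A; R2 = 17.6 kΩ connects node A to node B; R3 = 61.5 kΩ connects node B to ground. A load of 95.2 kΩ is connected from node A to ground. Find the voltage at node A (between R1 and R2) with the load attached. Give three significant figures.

Below node A the series string R2+R3 = 79.10 kΩ sits in parallel with the 95.2 kΩ load: 43.20 kΩ.
V_A = 11.7 × 43.20/(2.20 + 43.20) = 11.1 V.

V ≈ 11.1 V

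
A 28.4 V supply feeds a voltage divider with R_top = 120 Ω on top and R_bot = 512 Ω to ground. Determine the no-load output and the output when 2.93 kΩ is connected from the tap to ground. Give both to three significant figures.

Unloaded: 23.0 V; loaded: 22.3 V

Open-circuit: V = 28.4 × 512/(120 + 512) = 23.0 V.
With the load, R_bot becomes R_bot‖R_L = 435.8 Ω, so V = 28.4 × 435.8/555.8 = 22.3 V.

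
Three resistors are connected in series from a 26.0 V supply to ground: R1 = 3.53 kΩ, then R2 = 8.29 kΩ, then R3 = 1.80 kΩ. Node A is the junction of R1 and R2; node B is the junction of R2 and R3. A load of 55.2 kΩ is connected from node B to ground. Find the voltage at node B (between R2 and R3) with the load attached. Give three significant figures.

At node B, R3 is in parallel with the load: R3‖R_L = 1.743 kΩ.
Below node A the resistance is R2 + (R3‖R_L) = 10.03 kΩ, so V_A = 26.0 × 10.03/13.56 = 19.23 V.
Then V_B = V_A × (R3‖R_L)/(R2 + R3‖R_L) = 19.23 × 1.743/10.03 = 3.34 V.

V ≈ 3.34 V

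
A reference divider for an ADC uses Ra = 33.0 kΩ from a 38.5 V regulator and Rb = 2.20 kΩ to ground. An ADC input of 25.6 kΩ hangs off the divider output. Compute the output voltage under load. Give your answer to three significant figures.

V_out ≈ 2.23 V

The load sits in parallel with Rb: Rb‖R_L = (2.20 × 25.6) / (2.20 + 25.6) = 2.026 kΩ.
V_out = 38.5 × 2.026 / (33.0 + 2.026) = 38.5 × 2.026/35.03 = 2.23 V.
(Unloaded it would have been 2.41 V.)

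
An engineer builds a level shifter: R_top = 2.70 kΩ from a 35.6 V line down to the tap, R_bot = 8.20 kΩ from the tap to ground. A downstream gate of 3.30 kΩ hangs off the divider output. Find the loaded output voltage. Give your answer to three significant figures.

The load sits in parallel with R_bot: R_bot‖R_L = (8.20 × 3.30) / (8.20 + 3.30) = 2.353 kΩ.
V_out = 35.6 × 2.353 / (2.70 + 2.353) = 35.6 × 2.353/5.053 = 16.6 V.

V_out ≈ 16.6 V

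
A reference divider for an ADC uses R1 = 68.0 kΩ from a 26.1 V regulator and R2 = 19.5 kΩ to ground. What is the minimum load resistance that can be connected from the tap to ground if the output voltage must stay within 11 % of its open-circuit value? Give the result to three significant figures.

R_L(min) ≈ 123 kΩ

Output resistance R_th = R1‖R2 = (68.0 × 19.5)/87.50 = 15.15 kΩ.
The fractional drop is R_th/(R_th + R_L); requiring this ≤ 0.110 gives R_L ≥ R_th(1/0.110 − 1) = 15.15 × 8.091 = 123 kΩ.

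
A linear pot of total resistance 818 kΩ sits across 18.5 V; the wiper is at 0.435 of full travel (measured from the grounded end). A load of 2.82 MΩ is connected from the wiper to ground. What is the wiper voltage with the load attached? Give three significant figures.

The wiper splits the pot into (1−α)R = 462.2 kΩ above and αR = 355.8 kΩ below.
Lower section ‖ load = 316.0 kΩ.
V_wiper = 18.5 × 316.0/(462.2 + 316.0) = 7.51 V.

V ≈ 7.51 V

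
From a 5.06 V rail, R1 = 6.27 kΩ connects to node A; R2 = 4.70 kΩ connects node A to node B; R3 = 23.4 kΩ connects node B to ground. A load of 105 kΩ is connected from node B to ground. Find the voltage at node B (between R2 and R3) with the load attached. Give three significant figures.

V ≈ 3.22 V

At node B, R3 is in parallel with the load: R3‖R_L = 19.14 kΩ.
Below node A the resistance is R2 + (R3‖R_L) = 23.84 kΩ, so V_A = 5.06 × 23.84/30.11 = 4.006 V.
Then V_B = V_A × (R3‖R_L)/(R2 + R3‖R_L) = 4.006 × 19.14/23.84 = 3.22 V.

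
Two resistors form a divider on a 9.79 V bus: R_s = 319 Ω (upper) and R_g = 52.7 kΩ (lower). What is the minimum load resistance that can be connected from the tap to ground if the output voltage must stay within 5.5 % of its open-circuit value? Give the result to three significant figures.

Output resistance R_th = R_s‖R_g = (319 × 52700)/53020 = 317.1 Ω.
The fractional drop is R_th/(R_th + R_L); requiring this ≤ 0.0550 gives R_L ≥ R_th(1/0.0550 − 1) = 317.1 × 17.18 = 5.45 kΩ.

R_L(min) ≈ 5.45 kΩ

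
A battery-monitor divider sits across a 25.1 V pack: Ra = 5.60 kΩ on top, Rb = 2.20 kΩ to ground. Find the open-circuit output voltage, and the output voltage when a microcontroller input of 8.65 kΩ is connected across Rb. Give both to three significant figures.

Unloaded: 7.08 V; loaded: 5.99 V

Open-circuit: V = 25.1 × 2.20/(5.60 + 2.20) = 7.08 V.
With the load, Rb becomes Rb‖R_L = 1.754 kΩ, so V = 25.1 × 1.754/7.354 = 5.99 V.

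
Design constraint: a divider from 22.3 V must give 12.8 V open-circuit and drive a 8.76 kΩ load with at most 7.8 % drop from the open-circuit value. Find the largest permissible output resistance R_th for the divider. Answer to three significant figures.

R_th ≤ 741 Ω

Loading drop = R_th/(R_th + R_L) ≤ 0.0780, so R_th ≤ R_L · ε/(1−ε) = 8.76 kΩ × 0.0780/0.9220 = 741 Ω.
(Any R1, R2 with R2/(R1+R2) = 0.574 and R1‖R2 ≤ 741 Ω will meet the spec.)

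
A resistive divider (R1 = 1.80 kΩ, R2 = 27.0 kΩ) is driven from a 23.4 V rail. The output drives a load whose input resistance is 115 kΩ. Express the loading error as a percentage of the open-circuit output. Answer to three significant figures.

1.45 %

The divider's output (Thévenin) resistance is R1‖R2 = 1.688 kΩ.
Fractional drop under load = R_th/(R_th + R_L) = 1.688 / (1.688 + 115) = 0.01446.
So the output falls by 1.45 %.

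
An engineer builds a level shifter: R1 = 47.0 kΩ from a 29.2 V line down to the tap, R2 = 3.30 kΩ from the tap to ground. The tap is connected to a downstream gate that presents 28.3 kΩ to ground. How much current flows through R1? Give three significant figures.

R2‖R_L = 2.955 kΩ, so the source sees R1 + R2‖R_L = 49.96 kΩ.
I = 29.2 V / 49.96 kΩ = 0.585 mA.

I ≈ 0.585 mA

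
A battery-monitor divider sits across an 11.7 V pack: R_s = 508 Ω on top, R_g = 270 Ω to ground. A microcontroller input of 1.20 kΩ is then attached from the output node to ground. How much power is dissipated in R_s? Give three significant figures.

P ≈ 131 mW

Total resistance from the source is R_s + (R_g‖R_L) = 728.4 Ω, so I = 11.7/728.4 Ω = 16.06 mA.
P = I²·R_s = (16.06 mA)² × 508 Ω = 131 mW.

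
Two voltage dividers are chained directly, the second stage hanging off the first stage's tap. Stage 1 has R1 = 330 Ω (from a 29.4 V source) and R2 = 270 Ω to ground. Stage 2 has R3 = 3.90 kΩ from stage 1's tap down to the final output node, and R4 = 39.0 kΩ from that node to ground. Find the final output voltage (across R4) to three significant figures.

Stage 2 presents R3+R4 = 42900 Ω as a load on stage 1's tap.
Stage 1's lower leg becomes R2‖(R3+R4) = 268.3 Ω, so V_mid = 29.4 × 268.3/598.3 = 13.18 V.
Stage 2 is itself unloaded: V_out = V_mid × R4/(R3+R4) = 13.18 × 39000/42900 = 12.0 V.

V_out ≈ 12.0 V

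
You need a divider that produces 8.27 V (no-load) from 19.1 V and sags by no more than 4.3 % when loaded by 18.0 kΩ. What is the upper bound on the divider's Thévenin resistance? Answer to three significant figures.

Loading drop = R_th/(R_th + R_L) ≤ 0.0430, so R_th ≤ R_L · ε/(1−ε) = 18.0 kΩ × 0.0430/0.9570 = 809 Ω.

R_th ≤ 809 Ω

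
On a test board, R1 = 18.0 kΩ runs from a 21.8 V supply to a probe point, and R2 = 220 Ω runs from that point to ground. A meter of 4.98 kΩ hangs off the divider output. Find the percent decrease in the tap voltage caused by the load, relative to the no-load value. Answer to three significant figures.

4.18 %

The divider's output (Thévenin) resistance is R1‖R2 = 217.3 Ω.
Fractional drop under load = R_th/(R_th + R_L) = 217.3 / (217.3 + 4980) = 0.04182.
So the output falls by 4.18 %.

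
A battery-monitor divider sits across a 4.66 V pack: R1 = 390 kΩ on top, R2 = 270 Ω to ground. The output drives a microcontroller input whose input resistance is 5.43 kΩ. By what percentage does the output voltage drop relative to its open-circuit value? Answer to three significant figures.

The divider's output (Thévenin) resistance is R1‖R2 = 269.8 Ω.
Fractional drop under load = R_th/(R_th + R_L) = 269.8 / (269.8 + 5430) = 0.04734.
So the output falls by 4.73 %.

4.73 %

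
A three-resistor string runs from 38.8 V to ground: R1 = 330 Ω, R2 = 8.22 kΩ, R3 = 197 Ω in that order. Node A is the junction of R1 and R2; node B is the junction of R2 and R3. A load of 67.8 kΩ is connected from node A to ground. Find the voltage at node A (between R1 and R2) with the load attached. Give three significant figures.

Below node A the series string R2+R3 = 8417 Ω sits in parallel with the 67800 Ω load: 7487 Ω.
V_A = 38.8 × 7487/(330 + 7487) = 37.2 V.

V ≈ 37.2 V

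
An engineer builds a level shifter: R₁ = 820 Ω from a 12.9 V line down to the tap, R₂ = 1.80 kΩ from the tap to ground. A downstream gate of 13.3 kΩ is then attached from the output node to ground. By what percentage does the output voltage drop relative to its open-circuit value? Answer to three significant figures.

The divider's output (Thévenin) resistance is R₁‖R₂ = 563.4 Ω.
Fractional drop under load = R_th/(R_th + R_L) = 563.4 / (563.4 + 13300) = 0.04064.
So the output falls by 4.06 %.

4.06 %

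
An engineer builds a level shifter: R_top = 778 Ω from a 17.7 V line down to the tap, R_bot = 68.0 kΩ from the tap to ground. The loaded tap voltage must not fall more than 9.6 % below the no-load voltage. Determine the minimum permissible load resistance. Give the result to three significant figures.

R_L(min) ≈ 7.24 kΩ

Output resistance R_th = R_top‖R_bot = (778 × 68000)/68780 = 769.2 Ω.
The fractional drop is R_th/(R_th + R_L); requiring this ≤ 0.0960 gives R_L ≥ R_th(1/0.0960 − 1) = 769.2 × 9.417 = 7.24 kΩ.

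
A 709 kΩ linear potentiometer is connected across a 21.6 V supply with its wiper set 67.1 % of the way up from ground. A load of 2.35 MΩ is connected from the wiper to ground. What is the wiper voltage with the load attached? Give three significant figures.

V ≈ 13.6 V

The wiper splits the pot into (1−α)R = 233.3 kΩ above and αR = 475.7 kΩ below.
Lower section ‖ load = 395.6 kΩ.
V_wiper = 21.6 × 395.6/(233.3 + 395.6) = 13.6 V.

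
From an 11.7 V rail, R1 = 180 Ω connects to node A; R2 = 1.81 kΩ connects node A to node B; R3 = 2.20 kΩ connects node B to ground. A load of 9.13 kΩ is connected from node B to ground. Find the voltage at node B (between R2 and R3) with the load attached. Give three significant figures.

At node B, R3 is in parallel with the load: R3‖R_L = 1773 Ω.
Below node A the resistance is R2 + (R3‖R_L) = 3583 Ω, so V_A = 11.7 × 3583/3763 = 11.14 V.
Then V_B = V_A × (R3‖R_L)/(R2 + R3‖R_L) = 11.14 × 1773/3583 = 5.51 V.

V ≈ 5.51 V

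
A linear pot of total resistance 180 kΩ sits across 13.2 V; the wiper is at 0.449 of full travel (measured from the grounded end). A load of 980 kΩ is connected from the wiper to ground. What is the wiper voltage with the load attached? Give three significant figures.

V ≈ 5.67 V

The wiper splits the pot into (1−α)R = 99.18 kΩ above and αR = 80.82 kΩ below.
Lower section ‖ load = 74.66 kΩ.
V_wiper = 13.2 × 74.66/(99.18 + 74.66) = 5.67 V.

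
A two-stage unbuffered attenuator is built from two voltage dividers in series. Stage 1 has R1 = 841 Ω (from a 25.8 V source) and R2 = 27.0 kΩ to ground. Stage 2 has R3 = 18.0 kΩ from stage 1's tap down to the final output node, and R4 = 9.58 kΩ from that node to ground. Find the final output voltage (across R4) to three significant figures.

V_out ≈ 8.44 V

Stage 2 presents R3+R4 = 27580 Ω as a load on stage 1's tap.
Stage 1's lower leg becomes R2‖(R3+R4) = 13640 Ω, so V_mid = 25.8 × 13640/14480 = 24.30 V.
Stage 2 is itself unloaded: V_out = V_mid × R4/(R3+R4) = 24.30 × 9580/27580 = 8.44 V.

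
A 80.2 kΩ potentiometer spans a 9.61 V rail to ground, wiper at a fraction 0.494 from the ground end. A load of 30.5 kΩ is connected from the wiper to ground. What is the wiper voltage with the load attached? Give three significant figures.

V ≈ 2.86 V

The wiper splits the pot into (1−α)R = 40.58 kΩ above and αR = 39.62 kΩ below.
Lower section ‖ load = 17.23 kΩ.
V_wiper = 9.61 × 17.23/(40.58 + 17.23) = 2.86 V.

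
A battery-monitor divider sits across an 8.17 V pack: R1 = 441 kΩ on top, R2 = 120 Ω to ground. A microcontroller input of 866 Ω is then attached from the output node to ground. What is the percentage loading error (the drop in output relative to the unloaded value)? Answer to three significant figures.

12.2 %

Unloaded V = 8.17 × 120/441100 = 0.0022225 V.
Loaded: R2‖R_L = 105.4 Ω, giving V = 8.17 × 105.4/441100 = 0.0019521 V.
Drop = (0.0022225 − 0.0019521) / 0.0022225 = 12.2 %.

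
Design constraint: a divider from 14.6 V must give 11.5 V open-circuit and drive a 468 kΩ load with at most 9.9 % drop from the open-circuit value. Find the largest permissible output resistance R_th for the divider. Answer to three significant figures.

Loading drop = R_th/(R_th + R_L) ≤ 0.0990, so R_th ≤ R_L · ε/(1−ε) = 468 kΩ × 0.0990/0.9010 = 51.4 kΩ.
(Any R1, R2 with R2/(R1+R2) = 0.788 and R1‖R2 ≤ 51.4 kΩ will meet the spec.)

R_th ≤ 51.4 kΩ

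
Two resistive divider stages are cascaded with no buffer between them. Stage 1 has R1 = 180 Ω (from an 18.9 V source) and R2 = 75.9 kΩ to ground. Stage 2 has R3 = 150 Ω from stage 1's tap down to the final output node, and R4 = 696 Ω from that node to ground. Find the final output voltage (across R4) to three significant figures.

V_out ≈ 12.8 V

Stage 2 presents R3+R4 = 846.0 Ω as a load on stage 1's tap.
Stage 1's lower leg becomes R2‖(R3+R4) = 836.7 Ω, so V_mid = 18.9 × 836.7/1017 = 15.55 V.
Stage 2 is itself unloaded: V_out = V_mid × R4/(R3+R4) = 15.55 × 696/846.0 = 12.8 V.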